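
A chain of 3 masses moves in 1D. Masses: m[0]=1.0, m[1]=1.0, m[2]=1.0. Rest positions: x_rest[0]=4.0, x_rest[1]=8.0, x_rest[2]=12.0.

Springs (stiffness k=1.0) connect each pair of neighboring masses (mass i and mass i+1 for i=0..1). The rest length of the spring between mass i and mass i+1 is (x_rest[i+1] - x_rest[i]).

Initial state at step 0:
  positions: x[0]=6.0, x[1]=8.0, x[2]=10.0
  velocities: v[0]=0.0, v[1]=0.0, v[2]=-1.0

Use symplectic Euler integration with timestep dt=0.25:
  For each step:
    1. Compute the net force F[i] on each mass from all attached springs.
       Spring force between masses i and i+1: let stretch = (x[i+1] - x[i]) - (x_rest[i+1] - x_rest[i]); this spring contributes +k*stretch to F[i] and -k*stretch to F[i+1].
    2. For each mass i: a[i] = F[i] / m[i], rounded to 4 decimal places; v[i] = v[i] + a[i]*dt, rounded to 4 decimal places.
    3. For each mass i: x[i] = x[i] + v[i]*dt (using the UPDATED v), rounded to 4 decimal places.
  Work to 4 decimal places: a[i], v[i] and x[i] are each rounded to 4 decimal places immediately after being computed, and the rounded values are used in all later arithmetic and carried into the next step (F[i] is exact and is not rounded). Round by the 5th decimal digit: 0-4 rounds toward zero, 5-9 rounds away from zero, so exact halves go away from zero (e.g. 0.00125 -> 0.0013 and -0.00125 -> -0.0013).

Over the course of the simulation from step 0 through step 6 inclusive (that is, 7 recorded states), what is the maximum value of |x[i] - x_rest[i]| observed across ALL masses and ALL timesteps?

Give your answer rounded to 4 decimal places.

Answer: 2.1250

Derivation:
Step 0: x=[6.0000 8.0000 10.0000] v=[0.0000 0.0000 -1.0000]
Step 1: x=[5.8750 8.0000 9.8750] v=[-0.5000 0.0000 -0.5000]
Step 2: x=[5.6328 7.9844 9.8828] v=[-0.9688 -0.0625 0.0313]
Step 3: x=[5.2876 7.9405 10.0220] v=[-1.3809 -0.1758 0.5567]
Step 4: x=[4.8582 7.8608 10.2811] v=[-1.7177 -0.3187 1.0363]
Step 5: x=[4.3664 7.7447 10.6389] v=[-1.9671 -0.4643 1.4312]
Step 6: x=[3.8358 7.5984 11.0658] v=[-2.1225 -0.5853 1.7077]
Max displacement = 2.1250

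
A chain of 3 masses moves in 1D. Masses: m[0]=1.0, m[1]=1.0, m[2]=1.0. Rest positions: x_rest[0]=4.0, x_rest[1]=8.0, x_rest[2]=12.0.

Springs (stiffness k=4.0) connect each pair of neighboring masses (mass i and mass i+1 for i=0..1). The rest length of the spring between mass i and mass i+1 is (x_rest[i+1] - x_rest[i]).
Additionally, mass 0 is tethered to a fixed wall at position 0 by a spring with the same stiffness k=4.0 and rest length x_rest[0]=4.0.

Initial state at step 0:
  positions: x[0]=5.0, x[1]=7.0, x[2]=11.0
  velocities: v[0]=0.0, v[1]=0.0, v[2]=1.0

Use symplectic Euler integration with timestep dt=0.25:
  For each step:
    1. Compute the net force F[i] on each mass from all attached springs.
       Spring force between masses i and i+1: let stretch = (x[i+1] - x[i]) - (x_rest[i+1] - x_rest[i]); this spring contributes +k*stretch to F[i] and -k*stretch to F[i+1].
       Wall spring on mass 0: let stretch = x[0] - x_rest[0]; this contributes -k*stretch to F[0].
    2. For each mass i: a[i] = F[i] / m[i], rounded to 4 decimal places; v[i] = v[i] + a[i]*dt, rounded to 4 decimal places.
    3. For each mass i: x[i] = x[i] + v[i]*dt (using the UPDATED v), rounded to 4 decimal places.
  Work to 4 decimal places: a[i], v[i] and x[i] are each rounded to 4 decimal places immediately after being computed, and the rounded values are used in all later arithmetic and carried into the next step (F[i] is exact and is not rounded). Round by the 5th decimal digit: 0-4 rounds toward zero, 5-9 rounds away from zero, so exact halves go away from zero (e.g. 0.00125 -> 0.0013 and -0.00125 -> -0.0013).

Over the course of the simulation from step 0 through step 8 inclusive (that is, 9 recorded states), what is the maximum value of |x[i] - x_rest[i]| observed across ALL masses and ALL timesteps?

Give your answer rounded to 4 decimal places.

Step 0: x=[5.0000 7.0000 11.0000] v=[0.0000 0.0000 1.0000]
Step 1: x=[4.2500 7.5000 11.2500] v=[-3.0000 2.0000 1.0000]
Step 2: x=[3.2500 8.1250 11.5625] v=[-4.0000 2.5000 1.2500]
Step 3: x=[2.6563 8.3906 12.0156] v=[-2.3750 1.0625 1.8125]
Step 4: x=[2.8321 8.1289 12.5625] v=[0.7030 -1.0468 2.1875]
Step 5: x=[3.6240 7.6514 13.0010] v=[3.1677 -1.9100 1.7539]
Step 6: x=[4.5168 7.5045 13.1021] v=[3.5711 -0.5878 0.4043]
Step 7: x=[5.0273 8.0100 12.8038] v=[2.0420 2.0221 -1.1933]
Step 8: x=[5.0267 8.9683 12.3070] v=[-0.0026 3.8332 -1.9871]
Max displacement = 1.3437

Answer: 1.3437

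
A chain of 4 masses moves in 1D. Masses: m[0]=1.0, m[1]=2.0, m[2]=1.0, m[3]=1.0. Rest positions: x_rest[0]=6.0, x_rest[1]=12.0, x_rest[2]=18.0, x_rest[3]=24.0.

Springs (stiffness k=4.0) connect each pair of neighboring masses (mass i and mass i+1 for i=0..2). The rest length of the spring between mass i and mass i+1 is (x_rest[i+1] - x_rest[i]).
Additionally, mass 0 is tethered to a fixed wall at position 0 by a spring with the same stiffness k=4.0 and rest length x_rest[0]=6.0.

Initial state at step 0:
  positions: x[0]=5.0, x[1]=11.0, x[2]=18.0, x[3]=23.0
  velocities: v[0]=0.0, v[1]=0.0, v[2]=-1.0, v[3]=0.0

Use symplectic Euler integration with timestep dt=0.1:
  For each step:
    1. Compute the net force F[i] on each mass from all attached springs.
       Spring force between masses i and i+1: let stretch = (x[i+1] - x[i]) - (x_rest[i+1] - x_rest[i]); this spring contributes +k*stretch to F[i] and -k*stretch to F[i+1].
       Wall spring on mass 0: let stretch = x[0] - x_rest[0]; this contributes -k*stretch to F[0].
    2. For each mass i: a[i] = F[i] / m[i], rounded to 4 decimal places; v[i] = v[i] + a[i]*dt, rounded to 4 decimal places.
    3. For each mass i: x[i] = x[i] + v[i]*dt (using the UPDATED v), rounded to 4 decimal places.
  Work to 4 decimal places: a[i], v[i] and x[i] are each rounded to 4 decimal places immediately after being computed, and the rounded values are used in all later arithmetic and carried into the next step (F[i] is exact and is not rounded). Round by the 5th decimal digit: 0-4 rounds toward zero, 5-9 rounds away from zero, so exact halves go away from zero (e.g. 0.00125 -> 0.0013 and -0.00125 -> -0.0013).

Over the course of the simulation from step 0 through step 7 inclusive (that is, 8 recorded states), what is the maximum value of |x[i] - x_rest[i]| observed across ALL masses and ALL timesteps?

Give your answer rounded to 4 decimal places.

Step 0: x=[5.0000 11.0000 18.0000 23.0000] v=[0.0000 0.0000 -1.0000 0.0000]
Step 1: x=[5.0400 11.0200 17.8200 23.0400] v=[0.4000 0.2000 -1.8000 0.4000]
Step 2: x=[5.1176 11.0564 17.5768 23.1112] v=[0.7760 0.3640 -2.4320 0.7120]
Step 3: x=[5.2281 11.1044 17.2942 23.2010] v=[1.1045 0.4803 -2.8264 0.8982]
Step 4: x=[5.3645 11.1587 17.0002 23.2946] v=[1.3638 0.5430 -2.9396 0.9355]
Step 5: x=[5.5181 11.2140 16.7244 23.3764] v=[1.5357 0.5525 -2.7584 0.8177]
Step 6: x=[5.6788 11.2655 16.4942 23.4321] v=[1.6068 0.5154 -2.3018 0.5569]
Step 7: x=[5.8358 11.3099 16.3324 23.4503] v=[1.5700 0.4438 -1.6181 0.1817]
Max displacement = 1.6676

Answer: 1.6676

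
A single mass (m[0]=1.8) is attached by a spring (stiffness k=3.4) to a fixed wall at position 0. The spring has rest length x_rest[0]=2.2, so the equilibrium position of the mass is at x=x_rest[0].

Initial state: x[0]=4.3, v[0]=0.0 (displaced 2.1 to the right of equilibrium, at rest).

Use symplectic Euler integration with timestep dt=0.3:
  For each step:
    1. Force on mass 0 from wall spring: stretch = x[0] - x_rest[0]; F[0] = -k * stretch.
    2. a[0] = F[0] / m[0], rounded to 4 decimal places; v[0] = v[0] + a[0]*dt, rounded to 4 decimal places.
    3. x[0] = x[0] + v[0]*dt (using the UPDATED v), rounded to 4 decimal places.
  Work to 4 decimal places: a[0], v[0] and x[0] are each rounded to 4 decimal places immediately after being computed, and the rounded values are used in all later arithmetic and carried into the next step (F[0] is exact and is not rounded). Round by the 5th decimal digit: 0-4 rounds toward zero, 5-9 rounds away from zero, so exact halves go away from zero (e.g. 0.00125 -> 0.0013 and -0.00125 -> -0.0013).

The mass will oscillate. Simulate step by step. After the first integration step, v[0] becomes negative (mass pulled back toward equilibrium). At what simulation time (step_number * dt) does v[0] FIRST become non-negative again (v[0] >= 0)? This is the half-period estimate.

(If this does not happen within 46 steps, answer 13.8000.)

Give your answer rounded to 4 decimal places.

Answer: 2.4000

Derivation:
Step 0: x=[4.3000] v=[0.0000]
Step 1: x=[3.9430] v=[-1.1900]
Step 2: x=[3.2897] v=[-2.1777]
Step 3: x=[2.4511] v=[-2.7952]
Step 4: x=[1.5699] v=[-2.9375]
Step 5: x=[0.7958] v=[-2.5804]
Step 6: x=[0.2604] v=[-1.7847]
Step 7: x=[0.0547] v=[-0.6856]
Step 8: x=[0.2137] v=[0.5301]
First v>=0 after going negative at step 8, time=2.4000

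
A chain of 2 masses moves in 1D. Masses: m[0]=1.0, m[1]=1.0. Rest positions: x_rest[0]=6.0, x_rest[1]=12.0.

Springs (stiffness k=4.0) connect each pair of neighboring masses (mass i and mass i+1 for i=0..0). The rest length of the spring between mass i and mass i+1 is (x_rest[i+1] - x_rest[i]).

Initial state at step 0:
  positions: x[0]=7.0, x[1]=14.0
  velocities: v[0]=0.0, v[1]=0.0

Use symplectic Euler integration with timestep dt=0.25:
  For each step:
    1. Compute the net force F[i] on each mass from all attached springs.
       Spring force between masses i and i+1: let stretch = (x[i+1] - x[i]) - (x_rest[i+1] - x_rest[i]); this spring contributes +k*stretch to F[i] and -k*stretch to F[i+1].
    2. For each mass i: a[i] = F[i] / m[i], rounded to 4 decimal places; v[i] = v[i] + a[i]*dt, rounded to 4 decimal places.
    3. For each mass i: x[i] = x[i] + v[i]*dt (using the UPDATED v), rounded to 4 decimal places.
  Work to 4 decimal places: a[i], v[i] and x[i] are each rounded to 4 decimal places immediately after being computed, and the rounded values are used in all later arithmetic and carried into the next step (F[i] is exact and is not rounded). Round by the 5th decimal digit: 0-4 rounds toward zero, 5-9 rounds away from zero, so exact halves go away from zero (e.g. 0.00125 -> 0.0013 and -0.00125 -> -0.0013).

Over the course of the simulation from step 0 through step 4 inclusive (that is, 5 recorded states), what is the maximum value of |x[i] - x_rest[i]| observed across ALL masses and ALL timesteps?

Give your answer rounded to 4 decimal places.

Step 0: x=[7.0000 14.0000] v=[0.0000 0.0000]
Step 1: x=[7.2500 13.7500] v=[1.0000 -1.0000]
Step 2: x=[7.6250 13.3750] v=[1.5000 -1.5000]
Step 3: x=[7.9375 13.0625] v=[1.2500 -1.2500]
Step 4: x=[8.0313 12.9688] v=[0.3750 -0.3750]
Max displacement = 2.0313

Answer: 2.0313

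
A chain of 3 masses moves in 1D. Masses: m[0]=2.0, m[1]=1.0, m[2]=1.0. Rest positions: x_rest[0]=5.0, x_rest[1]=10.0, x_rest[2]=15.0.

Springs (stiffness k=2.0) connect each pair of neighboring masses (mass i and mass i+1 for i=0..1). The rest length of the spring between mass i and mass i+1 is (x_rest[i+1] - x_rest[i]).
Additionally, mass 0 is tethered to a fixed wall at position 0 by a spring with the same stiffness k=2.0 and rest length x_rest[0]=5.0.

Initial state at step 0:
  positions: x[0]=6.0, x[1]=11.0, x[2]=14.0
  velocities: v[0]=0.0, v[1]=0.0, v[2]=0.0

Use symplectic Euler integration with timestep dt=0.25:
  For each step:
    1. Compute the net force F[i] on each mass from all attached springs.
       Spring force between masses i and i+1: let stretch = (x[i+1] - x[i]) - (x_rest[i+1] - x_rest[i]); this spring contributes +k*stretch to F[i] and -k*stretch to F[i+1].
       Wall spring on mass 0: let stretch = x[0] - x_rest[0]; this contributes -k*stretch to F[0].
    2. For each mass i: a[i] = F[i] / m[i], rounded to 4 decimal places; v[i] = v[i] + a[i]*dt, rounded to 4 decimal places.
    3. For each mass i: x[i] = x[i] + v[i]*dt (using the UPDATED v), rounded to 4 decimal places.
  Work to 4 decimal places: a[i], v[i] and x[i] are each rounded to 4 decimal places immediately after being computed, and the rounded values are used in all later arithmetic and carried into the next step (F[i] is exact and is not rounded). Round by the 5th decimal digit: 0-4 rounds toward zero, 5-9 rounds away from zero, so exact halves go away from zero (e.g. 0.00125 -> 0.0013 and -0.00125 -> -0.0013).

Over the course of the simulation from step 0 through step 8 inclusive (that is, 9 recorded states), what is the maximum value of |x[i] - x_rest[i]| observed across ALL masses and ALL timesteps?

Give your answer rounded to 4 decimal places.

Answer: 1.1813

Derivation:
Step 0: x=[6.0000 11.0000 14.0000] v=[0.0000 0.0000 0.0000]
Step 1: x=[5.9375 10.7500 14.2500] v=[-0.2500 -1.0000 1.0000]
Step 2: x=[5.8047 10.3359 14.6875] v=[-0.5313 -1.6563 1.7500]
Step 3: x=[5.5923 9.8994 15.2061] v=[-0.8497 -1.7461 2.0742]
Step 4: x=[5.2996 9.5878 15.6863] v=[-1.1710 -1.2463 1.9209]
Step 5: x=[4.9436 9.5025 16.0292] v=[-1.4239 -0.3412 1.3717]
Step 6: x=[4.5636 9.6632 16.1813] v=[-1.5201 0.6427 0.6084]
Step 7: x=[4.2171 10.0012 16.1436] v=[-1.3861 1.3520 -0.1507]
Step 8: x=[3.9685 10.3840 15.9631] v=[-0.9944 1.5312 -0.7219]
Max displacement = 1.1813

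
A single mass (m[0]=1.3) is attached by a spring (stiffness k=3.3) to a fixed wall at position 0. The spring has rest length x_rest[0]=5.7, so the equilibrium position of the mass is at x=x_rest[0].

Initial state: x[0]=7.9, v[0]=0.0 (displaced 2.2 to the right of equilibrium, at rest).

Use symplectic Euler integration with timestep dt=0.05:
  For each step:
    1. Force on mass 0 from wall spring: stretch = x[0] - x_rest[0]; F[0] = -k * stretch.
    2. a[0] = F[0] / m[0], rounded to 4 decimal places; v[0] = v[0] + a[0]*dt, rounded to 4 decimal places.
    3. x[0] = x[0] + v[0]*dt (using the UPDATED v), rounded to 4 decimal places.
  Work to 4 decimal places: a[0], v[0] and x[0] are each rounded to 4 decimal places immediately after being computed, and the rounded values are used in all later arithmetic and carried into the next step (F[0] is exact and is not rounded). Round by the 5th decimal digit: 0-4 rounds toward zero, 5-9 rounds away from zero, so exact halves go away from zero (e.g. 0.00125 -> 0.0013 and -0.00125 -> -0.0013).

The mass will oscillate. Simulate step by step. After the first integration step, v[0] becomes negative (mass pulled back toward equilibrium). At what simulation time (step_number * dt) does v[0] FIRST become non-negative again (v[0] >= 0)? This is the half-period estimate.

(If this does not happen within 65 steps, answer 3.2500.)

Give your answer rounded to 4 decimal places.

Answer: 2.0000

Derivation:
Step 0: x=[7.9000] v=[0.0000]
Step 1: x=[7.8860] v=[-0.2792]
Step 2: x=[7.8582] v=[-0.5567]
Step 3: x=[7.8167] v=[-0.8306]
Step 4: x=[7.7617] v=[-1.0993]
Step 5: x=[7.6937] v=[-1.3610]
Step 6: x=[7.6130] v=[-1.6140]
Step 7: x=[7.5202] v=[-1.8568]
Step 8: x=[7.4158] v=[-2.0878]
Step 9: x=[7.3005] v=[-2.3056]
Step 10: x=[7.1751] v=[-2.5087]
Step 11: x=[7.0403] v=[-2.6959]
Step 12: x=[6.8970] v=[-2.8660]
Step 13: x=[6.7461] v=[-3.0179]
Step 14: x=[6.5886] v=[-3.1507]
Step 15: x=[6.4254] v=[-3.2635]
Step 16: x=[6.2576] v=[-3.3556]
Step 17: x=[6.0863] v=[-3.4264]
Step 18: x=[5.9125] v=[-3.4754]
Step 19: x=[5.7374] v=[-3.5024]
Step 20: x=[5.5620] v=[-3.5071]
Step 21: x=[5.3875] v=[-3.4896]
Step 22: x=[5.2150] v=[-3.4499]
Step 23: x=[5.0456] v=[-3.3883]
Step 24: x=[4.8803] v=[-3.3052]
Step 25: x=[4.7202] v=[-3.2012]
Step 26: x=[4.5664] v=[-3.0768]
Step 27: x=[4.4198] v=[-2.9329]
Step 28: x=[4.2813] v=[-2.7704]
Step 29: x=[4.1518] v=[-2.5903]
Step 30: x=[4.0321] v=[-2.3938]
Step 31: x=[3.9230] v=[-2.1821]
Step 32: x=[3.8252] v=[-1.9566]
Step 33: x=[3.7393] v=[-1.7186]
Step 34: x=[3.6658] v=[-1.4697]
Step 35: x=[3.6052] v=[-1.2115]
Step 36: x=[3.5579] v=[-0.9456]
Step 37: x=[3.5242] v=[-0.6737]
Step 38: x=[3.5043] v=[-0.3975]
Step 39: x=[3.4984] v=[-0.1188]
Step 40: x=[3.5064] v=[0.1606]
First v>=0 after going negative at step 40, time=2.0000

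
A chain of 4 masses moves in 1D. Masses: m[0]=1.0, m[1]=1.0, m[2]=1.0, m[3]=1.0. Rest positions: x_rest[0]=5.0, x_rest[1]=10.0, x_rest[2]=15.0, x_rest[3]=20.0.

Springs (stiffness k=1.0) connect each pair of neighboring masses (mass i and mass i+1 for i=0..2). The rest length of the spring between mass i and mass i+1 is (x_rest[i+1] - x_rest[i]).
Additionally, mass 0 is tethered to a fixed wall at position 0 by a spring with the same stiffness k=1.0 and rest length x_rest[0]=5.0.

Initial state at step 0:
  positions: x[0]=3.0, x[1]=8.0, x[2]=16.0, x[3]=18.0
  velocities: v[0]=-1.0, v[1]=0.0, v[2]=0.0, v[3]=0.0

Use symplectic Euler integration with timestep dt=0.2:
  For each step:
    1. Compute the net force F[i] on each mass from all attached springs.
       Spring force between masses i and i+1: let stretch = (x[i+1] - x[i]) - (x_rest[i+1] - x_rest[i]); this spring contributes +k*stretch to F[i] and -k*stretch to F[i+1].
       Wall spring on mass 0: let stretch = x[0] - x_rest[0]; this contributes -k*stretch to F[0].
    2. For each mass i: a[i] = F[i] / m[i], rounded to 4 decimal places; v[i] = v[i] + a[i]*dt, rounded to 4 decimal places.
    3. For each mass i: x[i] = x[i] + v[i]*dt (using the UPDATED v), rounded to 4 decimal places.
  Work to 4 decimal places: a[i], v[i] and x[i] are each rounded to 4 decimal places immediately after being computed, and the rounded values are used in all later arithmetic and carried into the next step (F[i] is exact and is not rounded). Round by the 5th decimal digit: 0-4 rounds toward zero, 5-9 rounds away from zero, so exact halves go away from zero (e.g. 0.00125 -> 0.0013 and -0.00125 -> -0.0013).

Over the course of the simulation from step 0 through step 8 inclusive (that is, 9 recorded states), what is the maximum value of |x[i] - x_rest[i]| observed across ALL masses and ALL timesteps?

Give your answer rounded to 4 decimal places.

Answer: 3.0718

Derivation:
Step 0: x=[3.0000 8.0000 16.0000 18.0000] v=[-1.0000 0.0000 0.0000 0.0000]
Step 1: x=[2.8800 8.1200 15.7600 18.1200] v=[-0.6000 0.6000 -1.2000 0.6000]
Step 2: x=[2.8544 8.3360 15.3088 18.3456] v=[-0.1280 1.0800 -2.2560 1.1280]
Step 3: x=[2.9339 8.6116 14.7002 18.6497] v=[0.3974 1.3782 -3.0432 1.5206]
Step 4: x=[3.1231 8.9037 14.0060 18.9958] v=[0.9462 1.4604 -3.4710 1.7307]
Step 5: x=[3.4186 9.1686 13.3073 19.3423] v=[1.4777 1.3247 -3.4935 1.7327]
Step 6: x=[3.8074 9.3691 12.6845 19.6474] v=[1.9440 1.0024 -3.1142 1.5257]
Step 7: x=[4.2664 9.4797 12.2076 19.8740] v=[2.2949 0.5531 -2.3847 1.1331]
Step 8: x=[4.7633 9.4909 11.9282 19.9940] v=[2.4843 0.0560 -1.3970 0.5998]
Max displacement = 3.0718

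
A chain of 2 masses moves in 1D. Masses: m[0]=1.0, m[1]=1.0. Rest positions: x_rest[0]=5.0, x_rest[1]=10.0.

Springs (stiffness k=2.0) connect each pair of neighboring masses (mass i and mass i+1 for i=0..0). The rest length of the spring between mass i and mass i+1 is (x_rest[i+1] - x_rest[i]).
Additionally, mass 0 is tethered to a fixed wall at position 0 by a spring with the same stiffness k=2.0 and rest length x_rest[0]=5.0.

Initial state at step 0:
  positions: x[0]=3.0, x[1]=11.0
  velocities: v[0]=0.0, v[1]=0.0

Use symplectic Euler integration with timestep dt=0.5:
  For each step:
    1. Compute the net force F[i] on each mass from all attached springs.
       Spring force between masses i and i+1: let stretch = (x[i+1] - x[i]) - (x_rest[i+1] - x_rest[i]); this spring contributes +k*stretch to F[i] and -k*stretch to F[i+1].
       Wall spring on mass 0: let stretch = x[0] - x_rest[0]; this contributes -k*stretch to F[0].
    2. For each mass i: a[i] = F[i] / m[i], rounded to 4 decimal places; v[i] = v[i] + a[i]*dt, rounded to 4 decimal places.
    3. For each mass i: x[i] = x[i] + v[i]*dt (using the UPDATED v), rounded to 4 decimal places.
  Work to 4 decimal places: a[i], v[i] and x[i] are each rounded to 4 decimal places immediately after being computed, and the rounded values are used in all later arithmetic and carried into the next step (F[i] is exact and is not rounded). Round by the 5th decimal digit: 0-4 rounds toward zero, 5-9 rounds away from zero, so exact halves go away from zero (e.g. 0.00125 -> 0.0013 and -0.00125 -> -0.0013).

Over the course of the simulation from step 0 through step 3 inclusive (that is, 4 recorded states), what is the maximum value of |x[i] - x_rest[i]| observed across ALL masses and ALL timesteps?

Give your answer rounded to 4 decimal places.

Step 0: x=[3.0000 11.0000] v=[0.0000 0.0000]
Step 1: x=[5.5000 9.5000] v=[5.0000 -3.0000]
Step 2: x=[7.2500 8.5000] v=[3.5000 -2.0000]
Step 3: x=[6.0000 9.3750] v=[-2.5000 1.7500]
Max displacement = 2.2500

Answer: 2.2500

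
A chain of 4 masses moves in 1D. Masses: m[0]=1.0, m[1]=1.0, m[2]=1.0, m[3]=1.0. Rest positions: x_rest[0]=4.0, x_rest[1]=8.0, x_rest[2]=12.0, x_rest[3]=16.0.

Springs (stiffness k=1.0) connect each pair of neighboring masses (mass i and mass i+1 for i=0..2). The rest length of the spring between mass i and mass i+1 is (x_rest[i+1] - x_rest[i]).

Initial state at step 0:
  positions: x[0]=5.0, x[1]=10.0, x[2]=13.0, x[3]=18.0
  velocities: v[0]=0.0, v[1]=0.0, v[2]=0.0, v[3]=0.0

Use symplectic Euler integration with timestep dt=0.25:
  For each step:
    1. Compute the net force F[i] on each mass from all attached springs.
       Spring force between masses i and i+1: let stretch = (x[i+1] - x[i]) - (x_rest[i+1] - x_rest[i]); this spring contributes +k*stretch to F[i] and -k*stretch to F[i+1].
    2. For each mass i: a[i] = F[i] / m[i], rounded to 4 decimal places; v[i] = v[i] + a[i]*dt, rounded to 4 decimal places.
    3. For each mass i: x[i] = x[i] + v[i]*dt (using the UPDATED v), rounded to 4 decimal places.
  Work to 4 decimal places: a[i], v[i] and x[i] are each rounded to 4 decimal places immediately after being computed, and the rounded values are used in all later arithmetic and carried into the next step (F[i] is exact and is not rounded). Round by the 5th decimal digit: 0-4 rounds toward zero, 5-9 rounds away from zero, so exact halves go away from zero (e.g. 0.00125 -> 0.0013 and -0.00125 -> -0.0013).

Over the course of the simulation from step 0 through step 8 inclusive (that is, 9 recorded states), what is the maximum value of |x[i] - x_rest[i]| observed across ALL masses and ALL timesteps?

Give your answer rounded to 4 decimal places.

Answer: 2.1498

Derivation:
Step 0: x=[5.0000 10.0000 13.0000 18.0000] v=[0.0000 0.0000 0.0000 0.0000]
Step 1: x=[5.0625 9.8750 13.1250 17.9375] v=[0.2500 -0.5000 0.5000 -0.2500]
Step 2: x=[5.1758 9.6524 13.3477 17.8242] v=[0.4531 -0.8906 0.8906 -0.4531]
Step 3: x=[5.3189 9.3809 13.6192 17.6812] v=[0.5723 -1.0859 1.0859 -0.5722]
Step 4: x=[5.4659 9.1205 13.8797 17.5343] v=[0.5878 -1.0418 1.0418 -0.5877]
Step 5: x=[5.5913 8.9291 14.0711 17.4090] v=[0.5015 -0.7657 0.7657 -0.5014]
Step 6: x=[5.6753 8.8504 14.1498 17.3250] v=[0.3360 -0.3147 0.3147 -0.3359]
Step 7: x=[5.7078 8.9045 14.0957 17.2926] v=[0.1298 0.2164 -0.2164 -0.1297]
Step 8: x=[5.6901 9.0833 13.9170 17.3104] v=[-0.0710 0.7150 -0.7150 0.0711]
Max displacement = 2.1498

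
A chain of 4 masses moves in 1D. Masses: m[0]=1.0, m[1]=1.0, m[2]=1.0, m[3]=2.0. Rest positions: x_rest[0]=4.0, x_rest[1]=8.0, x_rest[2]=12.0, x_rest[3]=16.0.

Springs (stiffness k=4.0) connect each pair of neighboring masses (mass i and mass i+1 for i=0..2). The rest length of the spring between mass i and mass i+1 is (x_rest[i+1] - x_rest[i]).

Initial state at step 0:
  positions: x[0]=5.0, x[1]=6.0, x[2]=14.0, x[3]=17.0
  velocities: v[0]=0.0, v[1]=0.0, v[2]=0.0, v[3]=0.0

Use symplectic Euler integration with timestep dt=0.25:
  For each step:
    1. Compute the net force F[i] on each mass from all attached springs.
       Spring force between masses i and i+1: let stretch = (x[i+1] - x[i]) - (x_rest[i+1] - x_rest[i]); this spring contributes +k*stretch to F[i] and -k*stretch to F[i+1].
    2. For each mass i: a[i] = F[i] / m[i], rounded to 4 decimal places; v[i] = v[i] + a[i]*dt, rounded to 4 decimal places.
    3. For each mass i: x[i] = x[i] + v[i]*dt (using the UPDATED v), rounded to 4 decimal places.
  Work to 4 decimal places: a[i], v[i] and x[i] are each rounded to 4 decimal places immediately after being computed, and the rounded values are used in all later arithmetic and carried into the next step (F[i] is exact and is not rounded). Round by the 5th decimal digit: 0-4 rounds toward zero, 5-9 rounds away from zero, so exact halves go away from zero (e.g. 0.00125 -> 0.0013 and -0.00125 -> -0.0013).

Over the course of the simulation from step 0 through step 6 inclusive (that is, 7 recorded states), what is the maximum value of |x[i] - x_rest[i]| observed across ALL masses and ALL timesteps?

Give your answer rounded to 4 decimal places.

Step 0: x=[5.0000 6.0000 14.0000 17.0000] v=[0.0000 0.0000 0.0000 0.0000]
Step 1: x=[4.2500 7.7500 12.7500 17.1250] v=[-3.0000 7.0000 -5.0000 0.5000]
Step 2: x=[3.3750 9.8750 11.3438 17.2031] v=[-3.5000 8.5000 -5.6250 0.3125]
Step 3: x=[3.1250 10.7422 11.0352 17.0488] v=[-1.0000 3.4688 -1.2345 -0.6172]
Step 4: x=[3.7793 9.7784 12.1567 16.6428] v=[2.6172 -3.8554 4.4861 -1.6240]
Step 5: x=[4.9334 7.9094 13.8052 16.1760] v=[4.6163 -7.4762 6.5939 -1.8671]
Step 6: x=[5.8315 6.7703 14.5724 15.9129] v=[3.5923 -4.5564 3.0689 -1.0525]
Max displacement = 2.7422

Answer: 2.7422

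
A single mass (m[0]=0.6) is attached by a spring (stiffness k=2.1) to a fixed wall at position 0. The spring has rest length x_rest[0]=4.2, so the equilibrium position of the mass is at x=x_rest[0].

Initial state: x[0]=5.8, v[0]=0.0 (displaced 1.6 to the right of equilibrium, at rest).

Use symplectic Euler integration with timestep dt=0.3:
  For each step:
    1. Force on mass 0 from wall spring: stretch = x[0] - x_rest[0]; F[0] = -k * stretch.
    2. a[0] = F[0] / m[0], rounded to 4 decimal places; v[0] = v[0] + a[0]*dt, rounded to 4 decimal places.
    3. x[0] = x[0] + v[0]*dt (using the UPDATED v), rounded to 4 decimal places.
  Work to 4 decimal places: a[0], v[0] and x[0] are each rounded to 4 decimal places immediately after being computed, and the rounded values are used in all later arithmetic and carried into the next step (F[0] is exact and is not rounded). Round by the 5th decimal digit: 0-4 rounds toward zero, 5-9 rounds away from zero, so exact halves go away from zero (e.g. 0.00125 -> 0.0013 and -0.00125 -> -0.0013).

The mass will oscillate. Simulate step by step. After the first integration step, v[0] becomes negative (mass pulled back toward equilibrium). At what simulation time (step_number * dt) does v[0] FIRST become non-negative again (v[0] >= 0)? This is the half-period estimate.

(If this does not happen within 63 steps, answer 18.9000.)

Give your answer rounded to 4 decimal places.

Answer: 1.8000

Derivation:
Step 0: x=[5.8000] v=[0.0000]
Step 1: x=[5.2960] v=[-1.6800]
Step 2: x=[4.4468] v=[-2.8308]
Step 3: x=[3.5198] v=[-3.0899]
Step 4: x=[2.8071] v=[-2.3757]
Step 5: x=[2.5332] v=[-0.9131]
Step 6: x=[2.7843] v=[0.8370]
First v>=0 after going negative at step 6, time=1.8000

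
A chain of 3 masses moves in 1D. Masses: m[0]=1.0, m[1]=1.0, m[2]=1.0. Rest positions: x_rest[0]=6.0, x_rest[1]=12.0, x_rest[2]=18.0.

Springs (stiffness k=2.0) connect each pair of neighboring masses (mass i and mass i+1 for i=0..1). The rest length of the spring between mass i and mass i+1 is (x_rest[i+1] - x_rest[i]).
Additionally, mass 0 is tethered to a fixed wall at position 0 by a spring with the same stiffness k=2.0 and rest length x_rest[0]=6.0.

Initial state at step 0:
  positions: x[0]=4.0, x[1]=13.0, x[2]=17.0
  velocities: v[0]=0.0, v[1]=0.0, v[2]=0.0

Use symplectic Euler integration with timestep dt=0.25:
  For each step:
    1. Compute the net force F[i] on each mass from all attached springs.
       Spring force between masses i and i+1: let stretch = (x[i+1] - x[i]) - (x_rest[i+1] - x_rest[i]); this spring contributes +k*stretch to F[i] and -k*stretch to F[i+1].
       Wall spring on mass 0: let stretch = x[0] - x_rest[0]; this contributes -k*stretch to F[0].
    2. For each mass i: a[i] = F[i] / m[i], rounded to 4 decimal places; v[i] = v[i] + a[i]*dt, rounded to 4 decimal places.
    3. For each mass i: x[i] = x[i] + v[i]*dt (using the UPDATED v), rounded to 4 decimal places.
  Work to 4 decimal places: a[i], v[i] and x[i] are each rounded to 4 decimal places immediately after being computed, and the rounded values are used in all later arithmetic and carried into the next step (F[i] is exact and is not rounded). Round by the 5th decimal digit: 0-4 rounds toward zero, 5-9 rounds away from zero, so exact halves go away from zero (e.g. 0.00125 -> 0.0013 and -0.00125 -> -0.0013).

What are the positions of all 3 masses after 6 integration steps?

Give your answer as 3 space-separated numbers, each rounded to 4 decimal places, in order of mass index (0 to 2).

Step 0: x=[4.0000 13.0000 17.0000] v=[0.0000 0.0000 0.0000]
Step 1: x=[4.6250 12.3750 17.2500] v=[2.5000 -2.5000 1.0000]
Step 2: x=[5.6406 11.3906 17.6406] v=[4.0625 -3.9375 1.5625]
Step 3: x=[6.6699 10.4687 18.0000] v=[4.1172 -3.6875 1.4375]
Step 4: x=[7.3403 10.0134 18.1680] v=[2.6817 -1.8213 0.6719]
Step 5: x=[7.4273 10.2433 18.0667] v=[0.3481 0.9195 -0.4054]
Step 6: x=[6.9379 11.0991 17.7374] v=[-1.9576 3.4232 -1.3171]

Answer: 6.9379 11.0991 17.7374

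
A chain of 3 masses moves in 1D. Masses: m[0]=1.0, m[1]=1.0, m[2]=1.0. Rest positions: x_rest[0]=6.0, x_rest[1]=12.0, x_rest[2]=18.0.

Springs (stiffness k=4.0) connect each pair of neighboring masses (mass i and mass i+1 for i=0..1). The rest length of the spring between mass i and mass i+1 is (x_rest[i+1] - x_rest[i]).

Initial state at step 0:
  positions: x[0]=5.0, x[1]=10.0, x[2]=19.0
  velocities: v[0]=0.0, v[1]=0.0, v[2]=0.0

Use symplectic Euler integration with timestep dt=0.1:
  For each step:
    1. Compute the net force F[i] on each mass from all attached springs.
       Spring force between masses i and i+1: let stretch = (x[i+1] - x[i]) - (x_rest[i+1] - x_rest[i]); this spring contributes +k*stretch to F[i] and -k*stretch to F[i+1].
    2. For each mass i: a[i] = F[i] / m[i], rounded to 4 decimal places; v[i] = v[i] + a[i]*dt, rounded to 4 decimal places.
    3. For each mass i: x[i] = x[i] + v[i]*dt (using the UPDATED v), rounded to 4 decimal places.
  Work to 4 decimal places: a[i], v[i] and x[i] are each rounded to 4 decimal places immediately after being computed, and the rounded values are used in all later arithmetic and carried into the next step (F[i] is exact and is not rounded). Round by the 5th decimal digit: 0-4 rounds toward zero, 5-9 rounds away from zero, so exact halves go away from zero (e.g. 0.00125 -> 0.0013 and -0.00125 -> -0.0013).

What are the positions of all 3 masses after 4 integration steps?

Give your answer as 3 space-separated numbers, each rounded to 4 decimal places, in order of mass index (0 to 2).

Step 0: x=[5.0000 10.0000 19.0000] v=[0.0000 0.0000 0.0000]
Step 1: x=[4.9600 10.1600 18.8800] v=[-0.4000 1.6000 -1.2000]
Step 2: x=[4.8880 10.4608 18.6512] v=[-0.7200 3.0080 -2.2880]
Step 3: x=[4.7989 10.8663 18.3348] v=[-0.8909 4.0550 -3.1642]
Step 4: x=[4.7125 11.3278 17.9596] v=[-0.8639 4.6154 -3.7516]

Answer: 4.7125 11.3278 17.9596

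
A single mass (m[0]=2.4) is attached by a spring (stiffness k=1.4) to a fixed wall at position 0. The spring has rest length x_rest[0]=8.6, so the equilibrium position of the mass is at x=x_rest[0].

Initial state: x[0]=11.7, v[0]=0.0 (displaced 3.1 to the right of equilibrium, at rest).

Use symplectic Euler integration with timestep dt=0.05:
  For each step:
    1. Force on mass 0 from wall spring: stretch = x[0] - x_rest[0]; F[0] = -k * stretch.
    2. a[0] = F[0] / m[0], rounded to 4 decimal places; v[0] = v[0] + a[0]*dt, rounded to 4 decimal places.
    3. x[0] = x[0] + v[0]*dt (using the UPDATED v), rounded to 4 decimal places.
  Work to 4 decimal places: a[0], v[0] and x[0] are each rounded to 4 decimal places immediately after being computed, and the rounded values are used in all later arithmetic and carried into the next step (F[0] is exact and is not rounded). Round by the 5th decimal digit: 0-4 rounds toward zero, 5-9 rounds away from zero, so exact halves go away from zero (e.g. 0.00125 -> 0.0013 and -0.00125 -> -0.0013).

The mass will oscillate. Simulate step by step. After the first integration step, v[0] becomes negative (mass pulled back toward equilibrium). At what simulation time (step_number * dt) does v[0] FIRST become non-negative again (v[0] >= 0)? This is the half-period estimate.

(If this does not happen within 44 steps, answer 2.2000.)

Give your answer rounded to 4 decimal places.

Answer: 2.2000

Derivation:
Step 0: x=[11.7000] v=[0.0000]
Step 1: x=[11.6955] v=[-0.0904]
Step 2: x=[11.6865] v=[-0.1807]
Step 3: x=[11.6730] v=[-0.2707]
Step 4: x=[11.6550] v=[-0.3603]
Step 5: x=[11.6325] v=[-0.4494]
Step 6: x=[11.6056] v=[-0.5379]
Step 7: x=[11.5743] v=[-0.6256]
Step 8: x=[11.5387] v=[-0.7124]
Step 9: x=[11.4988] v=[-0.7981]
Step 10: x=[11.4547] v=[-0.8827]
Step 11: x=[11.4064] v=[-0.9660]
Step 12: x=[11.3540] v=[-1.0479]
Step 13: x=[11.2976] v=[-1.1282]
Step 14: x=[11.2373] v=[-1.2069]
Step 15: x=[11.1731] v=[-1.2838]
Step 16: x=[11.1052] v=[-1.3589]
Step 17: x=[11.0336] v=[-1.4320]
Step 18: x=[10.9585] v=[-1.5030]
Step 19: x=[10.8799] v=[-1.5718]
Step 20: x=[10.7980] v=[-1.6383]
Step 21: x=[10.7129] v=[-1.7024]
Step 22: x=[10.6247] v=[-1.7640]
Step 23: x=[10.5335] v=[-1.8231]
Step 24: x=[10.4395] v=[-1.8795]
Step 25: x=[10.3428] v=[-1.9332]
Step 26: x=[10.2436] v=[-1.9840]
Step 27: x=[10.1420] v=[-2.0319]
Step 28: x=[10.0382] v=[-2.0769]
Step 29: x=[9.9323] v=[-2.1189]
Step 30: x=[9.8244] v=[-2.1578]
Step 31: x=[9.7147] v=[-2.1935]
Step 32: x=[9.6034] v=[-2.2260]
Step 33: x=[9.4906] v=[-2.2553]
Step 34: x=[9.3765] v=[-2.2813]
Step 35: x=[9.2613] v=[-2.3040]
Step 36: x=[9.1451] v=[-2.3233]
Step 37: x=[9.0281] v=[-2.3392]
Step 38: x=[8.9105] v=[-2.3517]
Step 39: x=[8.7925] v=[-2.3608]
Step 40: x=[8.6742] v=[-2.3664]
Step 41: x=[8.5558] v=[-2.3686]
Step 42: x=[8.4374] v=[-2.3673]
Step 43: x=[8.3193] v=[-2.3626]
Step 44: x=[8.2016] v=[-2.3544]
v[0] did not become non-negative within 44 steps; using fallback time=2.2000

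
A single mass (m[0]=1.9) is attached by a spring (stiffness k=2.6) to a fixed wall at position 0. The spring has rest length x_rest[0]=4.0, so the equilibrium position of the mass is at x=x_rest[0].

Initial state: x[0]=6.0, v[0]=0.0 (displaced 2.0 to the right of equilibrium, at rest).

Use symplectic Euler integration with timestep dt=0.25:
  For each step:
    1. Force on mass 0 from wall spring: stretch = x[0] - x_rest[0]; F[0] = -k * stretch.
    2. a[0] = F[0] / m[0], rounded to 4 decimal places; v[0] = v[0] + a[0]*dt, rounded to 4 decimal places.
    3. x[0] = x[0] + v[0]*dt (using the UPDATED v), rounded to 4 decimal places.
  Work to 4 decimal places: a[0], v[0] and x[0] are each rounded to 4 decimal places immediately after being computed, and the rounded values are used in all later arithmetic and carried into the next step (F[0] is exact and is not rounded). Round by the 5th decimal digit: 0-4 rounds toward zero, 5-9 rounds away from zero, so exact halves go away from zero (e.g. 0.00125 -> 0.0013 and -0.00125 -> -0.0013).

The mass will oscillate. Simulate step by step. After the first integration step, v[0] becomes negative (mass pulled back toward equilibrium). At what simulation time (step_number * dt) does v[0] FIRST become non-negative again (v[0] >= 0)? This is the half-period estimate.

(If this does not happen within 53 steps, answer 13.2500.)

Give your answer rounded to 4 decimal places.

Answer: 2.7500

Derivation:
Step 0: x=[6.0000] v=[0.0000]
Step 1: x=[5.8290] v=[-0.6842]
Step 2: x=[5.5015] v=[-1.3099]
Step 3: x=[5.0456] v=[-1.8236]
Step 4: x=[4.5003] v=[-2.1813]
Step 5: x=[3.9122] v=[-2.3525]
Step 6: x=[3.3316] v=[-2.3225]
Step 7: x=[2.8082] v=[-2.0938]
Step 8: x=[2.3867] v=[-1.6861]
Step 9: x=[2.1032] v=[-1.1342]
Step 10: x=[1.9819] v=[-0.4853]
Step 11: x=[2.0332] v=[0.2051]
First v>=0 after going negative at step 11, time=2.7500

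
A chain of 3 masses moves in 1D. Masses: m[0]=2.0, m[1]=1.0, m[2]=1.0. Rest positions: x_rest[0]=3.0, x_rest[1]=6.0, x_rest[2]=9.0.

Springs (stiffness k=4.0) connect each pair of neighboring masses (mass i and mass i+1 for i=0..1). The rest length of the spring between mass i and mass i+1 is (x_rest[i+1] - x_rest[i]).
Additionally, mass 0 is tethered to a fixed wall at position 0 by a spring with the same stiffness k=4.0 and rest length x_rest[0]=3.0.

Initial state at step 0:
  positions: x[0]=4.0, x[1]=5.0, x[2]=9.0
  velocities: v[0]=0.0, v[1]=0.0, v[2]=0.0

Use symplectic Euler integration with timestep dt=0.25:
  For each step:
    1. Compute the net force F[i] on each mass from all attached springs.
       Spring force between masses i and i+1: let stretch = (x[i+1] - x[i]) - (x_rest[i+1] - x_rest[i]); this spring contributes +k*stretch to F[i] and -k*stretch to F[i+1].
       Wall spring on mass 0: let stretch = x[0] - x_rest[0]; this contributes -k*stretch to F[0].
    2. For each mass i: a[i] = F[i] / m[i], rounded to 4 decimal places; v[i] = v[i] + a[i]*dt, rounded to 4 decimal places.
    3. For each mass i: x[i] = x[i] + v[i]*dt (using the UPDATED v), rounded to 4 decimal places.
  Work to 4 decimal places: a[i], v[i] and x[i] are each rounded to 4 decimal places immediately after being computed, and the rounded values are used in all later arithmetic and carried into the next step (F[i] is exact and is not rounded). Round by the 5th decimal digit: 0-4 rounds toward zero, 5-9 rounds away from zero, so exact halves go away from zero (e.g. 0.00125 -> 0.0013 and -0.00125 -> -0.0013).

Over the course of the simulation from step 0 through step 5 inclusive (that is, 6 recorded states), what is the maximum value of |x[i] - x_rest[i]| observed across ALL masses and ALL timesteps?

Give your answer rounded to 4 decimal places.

Answer: 1.2188

Derivation:
Step 0: x=[4.0000 5.0000 9.0000] v=[0.0000 0.0000 0.0000]
Step 1: x=[3.6250 5.7500 8.7500] v=[-1.5000 3.0000 -1.0000]
Step 2: x=[3.0625 6.7188 8.5000] v=[-2.2500 3.8750 -1.0000]
Step 3: x=[2.5742 7.2188 8.5547] v=[-1.9531 1.9999 0.2188]
Step 4: x=[2.3447 6.8916 9.0254] v=[-0.9179 -1.3088 1.8829]
Step 5: x=[2.3905 5.9611 9.7127] v=[0.1832 -3.7219 2.7491]
Max displacement = 1.2188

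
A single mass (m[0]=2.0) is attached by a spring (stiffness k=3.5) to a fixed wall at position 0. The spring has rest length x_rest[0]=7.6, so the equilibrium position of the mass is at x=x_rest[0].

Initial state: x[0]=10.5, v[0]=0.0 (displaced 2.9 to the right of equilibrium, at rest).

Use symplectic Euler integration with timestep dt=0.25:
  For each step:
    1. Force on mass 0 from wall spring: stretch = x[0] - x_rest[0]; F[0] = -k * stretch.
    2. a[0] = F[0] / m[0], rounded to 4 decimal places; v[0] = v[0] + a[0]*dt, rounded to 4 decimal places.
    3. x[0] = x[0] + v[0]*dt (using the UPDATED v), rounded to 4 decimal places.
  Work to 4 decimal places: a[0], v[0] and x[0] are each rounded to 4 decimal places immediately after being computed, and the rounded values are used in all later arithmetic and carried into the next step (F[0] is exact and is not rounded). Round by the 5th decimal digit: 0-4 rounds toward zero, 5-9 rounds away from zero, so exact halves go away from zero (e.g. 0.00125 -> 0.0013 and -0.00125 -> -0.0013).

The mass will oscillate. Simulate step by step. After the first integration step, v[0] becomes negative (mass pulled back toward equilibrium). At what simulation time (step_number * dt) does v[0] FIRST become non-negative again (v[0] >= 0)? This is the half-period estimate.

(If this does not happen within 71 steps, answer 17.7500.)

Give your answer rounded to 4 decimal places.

Answer: 2.5000

Derivation:
Step 0: x=[10.5000] v=[0.0000]
Step 1: x=[10.1828] v=[-1.2688]
Step 2: x=[9.5831] v=[-2.3988]
Step 3: x=[8.7665] v=[-3.2664]
Step 4: x=[7.8223] v=[-3.7768]
Step 5: x=[6.8538] v=[-3.8741]
Step 6: x=[5.9669] v=[-3.5476]
Step 7: x=[5.2586] v=[-2.8331]
Step 8: x=[4.8064] v=[-1.8087]
Step 9: x=[4.6598] v=[-0.5865]
Step 10: x=[4.8348] v=[0.6999]
First v>=0 after going negative at step 10, time=2.5000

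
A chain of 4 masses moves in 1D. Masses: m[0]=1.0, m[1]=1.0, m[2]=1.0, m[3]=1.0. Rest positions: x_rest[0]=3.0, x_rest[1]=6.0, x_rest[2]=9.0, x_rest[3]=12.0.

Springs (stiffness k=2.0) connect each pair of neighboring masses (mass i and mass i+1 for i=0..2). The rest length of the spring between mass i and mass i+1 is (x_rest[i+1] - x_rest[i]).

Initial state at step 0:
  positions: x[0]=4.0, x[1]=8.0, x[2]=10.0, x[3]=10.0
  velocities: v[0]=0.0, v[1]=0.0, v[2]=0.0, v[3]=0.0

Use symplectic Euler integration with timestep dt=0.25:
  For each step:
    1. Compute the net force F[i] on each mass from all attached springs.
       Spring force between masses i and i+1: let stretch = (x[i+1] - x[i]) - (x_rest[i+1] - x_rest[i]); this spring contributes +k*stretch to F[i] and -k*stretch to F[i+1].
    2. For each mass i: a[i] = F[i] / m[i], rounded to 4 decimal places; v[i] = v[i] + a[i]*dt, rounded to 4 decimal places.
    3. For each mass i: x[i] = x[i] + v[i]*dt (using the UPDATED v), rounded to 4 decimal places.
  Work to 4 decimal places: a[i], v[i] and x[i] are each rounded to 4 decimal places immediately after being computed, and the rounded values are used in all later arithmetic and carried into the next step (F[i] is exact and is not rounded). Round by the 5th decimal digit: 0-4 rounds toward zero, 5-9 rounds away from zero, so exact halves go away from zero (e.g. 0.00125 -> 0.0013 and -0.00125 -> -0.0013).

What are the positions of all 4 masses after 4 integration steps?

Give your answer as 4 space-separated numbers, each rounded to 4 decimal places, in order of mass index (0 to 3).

Answer: 4.6265 6.1489 8.5152 12.7095

Derivation:
Step 0: x=[4.0000 8.0000 10.0000 10.0000] v=[0.0000 0.0000 0.0000 0.0000]
Step 1: x=[4.1250 7.7500 9.7500 10.3750] v=[0.5000 -1.0000 -1.0000 1.5000]
Step 2: x=[4.3281 7.2969 9.3281 11.0469] v=[0.8125 -1.8125 -1.6875 2.6875]
Step 3: x=[4.5273 6.7266 8.8672 11.8789] v=[0.7969 -2.2813 -1.8437 3.3281]
Step 4: x=[4.6265 6.1489 8.5152 12.7095] v=[0.3966 -2.3107 -1.4082 3.3223]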